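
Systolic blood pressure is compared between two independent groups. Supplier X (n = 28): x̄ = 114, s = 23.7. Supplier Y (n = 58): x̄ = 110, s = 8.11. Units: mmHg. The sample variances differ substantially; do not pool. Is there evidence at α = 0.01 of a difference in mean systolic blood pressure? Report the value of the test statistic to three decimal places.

Let group 1 = supplier X, group 2 = supplier Y. H0: μ_1 = μ_2; H1: μ_1 ≠ μ_2 (Welch's two-sample t-test, two-sided).
t = (x̄_1 − x̄_2)/√(s_1²/n_1 + s_2²/n_2) = (114 − 110)/√(23.7²/28 + 8.11²/58) = 0.869
Welch–Satterthwaite df ≈ 30.09
Two-sided p-value ≈ 0.3918
Since p ≈ 0.3918 > α = 0.01, fail to reject H0; the data do not provide sufficient evidence against H0.

0.869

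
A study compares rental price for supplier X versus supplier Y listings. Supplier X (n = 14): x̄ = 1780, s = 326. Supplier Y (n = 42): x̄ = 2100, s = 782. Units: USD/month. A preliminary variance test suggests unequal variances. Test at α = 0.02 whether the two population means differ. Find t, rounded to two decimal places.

Let group 1 = supplier X, group 2 = supplier Y. H0: μ_1 = μ_2; H1: μ_1 ≠ μ_2 (Welch's two-sample t-test, two-sided).
t = (x̄_1 − x̄_2)/√(s_1²/n_1 + s_2²/n_2) = (1780 − 2100)/√(326²/14 + 782²/42) = -2.15
Welch–Satterthwaite df ≈ 51.09
Two-sided p-value ≈ 0.0363
Since p ≈ 0.0363 > α = 0.02, fail to reject H0; the data do not provide sufficient evidence against H0.

-2.15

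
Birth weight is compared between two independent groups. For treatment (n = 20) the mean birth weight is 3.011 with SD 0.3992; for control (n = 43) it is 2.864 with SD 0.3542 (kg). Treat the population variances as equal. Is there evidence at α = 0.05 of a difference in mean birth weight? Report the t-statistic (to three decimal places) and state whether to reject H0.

Let group 1 = treatment, group 2 = control. H0: μ_1 = μ_2; H1: μ_1 ≠ μ_2 (two-sample pooled-variance t-test, two-sided).
s_p² = [(20−1)·0.3992² + (43−1)·0.3542²]/(20+43−2) = 0.136018
t = (3.011 − 2.864)/√[0.136018·(1/20 + 1/43)] = 1.473
df = n₁ + n₂ − 2 = 61
Two-sided p-value ≈ 0.146
Since p ≈ 0.146 > α = 0.05, fail to reject H0; the data do not provide sufficient evidence against H0.

t = 1.473; fail to reject H0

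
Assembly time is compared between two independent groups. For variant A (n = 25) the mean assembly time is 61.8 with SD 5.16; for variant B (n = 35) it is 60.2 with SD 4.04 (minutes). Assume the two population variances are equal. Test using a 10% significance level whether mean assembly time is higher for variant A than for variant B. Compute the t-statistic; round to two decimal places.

1.35

Let group 1 = variant A, group 2 = variant B. H0: μ_1 = μ_2; H1: μ_1 > μ_2 (two-sample pooled-variance t-test, right-tailed).
s_p² = [(25−1)·5.16² + (35−1)·4.04²]/(25+35−2) = 20.5853
t = (61.8 − 60.2)/√[20.5853·(1/25 + 1/35)] = 1.35
df = n₁ + n₂ − 2 = 58
p-value = P(T ≥ 1.35) ≈ 0.092
Since p ≈ 0.092 < α = 0.1, reject H0; the data support H1.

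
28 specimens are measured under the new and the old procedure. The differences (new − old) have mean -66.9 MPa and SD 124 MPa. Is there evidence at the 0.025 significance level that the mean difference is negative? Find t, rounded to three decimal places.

-2.855

H0: μ_d = 0; H1: μ_d < 0 (paired t-test on the differences, left-tailed).
t = d̄/(s_d/√n) = -66.9/(124/√28) = -2.855
df = n − 1 = 27
p-value = P(T ≤ -2.855) ≈ 0.0041
Since p ≈ 0.0041 < α = 0.025, reject H0; the evidence is statistically significant.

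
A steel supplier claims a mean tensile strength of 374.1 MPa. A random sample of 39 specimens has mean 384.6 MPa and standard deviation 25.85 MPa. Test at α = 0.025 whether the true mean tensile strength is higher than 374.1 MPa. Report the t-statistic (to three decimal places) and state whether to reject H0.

H0: μ = 374.1; H1: μ > 374.1 (one-sample t-test, right-tailed).
t = (x̄ − μ₀)/(s/√n) = (384.6 − 374.1)/(25.85/√39) = 2.537
df = n − 1 = 38
p-value = P(T ≥ 2.537) ≈ 0.008
Since p ≈ 0.008 < α = 0.025, reject H0; the evidence is statistically significant.

t = 2.537; reject H0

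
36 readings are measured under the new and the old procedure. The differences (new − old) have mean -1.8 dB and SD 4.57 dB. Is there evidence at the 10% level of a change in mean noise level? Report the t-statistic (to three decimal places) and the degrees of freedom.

t = -2.363, df = 35

H0: μ_d = 0; H1: μ_d ≠ 0 (paired t-test on the differences, two-sided).
t = d̄/(s_d/√n) = -1.8/(4.57/√36) = -2.363
df = n − 1 = 35
Two-sided p-value ≈ 0.024
Since p ≈ 0.024 < α = 0.1, reject H0; the evidence is statistically significant.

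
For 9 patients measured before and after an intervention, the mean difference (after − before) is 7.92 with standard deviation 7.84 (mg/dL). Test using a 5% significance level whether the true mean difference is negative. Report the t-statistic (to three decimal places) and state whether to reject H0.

H0: μ_d = 0; H1: μ_d < 0 (paired t-test on the differences, left-tailed).
t = d̄/(s_d/√n) = 7.92/(7.84/√9) = 3.031
df = n − 1 = 8
p-value = P(T ≤ 3.031) ≈ 0.992
Since p ≈ 0.992 > α = 0.05, fail to reject H0; the data do not provide sufficient evidence against H0.

t = 3.031; fail to reject H0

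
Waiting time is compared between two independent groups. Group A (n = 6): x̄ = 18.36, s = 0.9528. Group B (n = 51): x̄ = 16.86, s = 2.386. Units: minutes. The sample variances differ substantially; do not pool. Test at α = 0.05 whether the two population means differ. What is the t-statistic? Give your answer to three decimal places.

2.925

Let group 1 = group A, group 2 = group B. H0: μ_1 = μ_2; H1: μ_1 ≠ μ_2 (Welch's two-sample t-test, two-sided).
t = (x̄_1 − x̄_2)/√(s_1²/n_1 + s_2²/n_2) = (18.36 − 16.86)/√(0.9528²/6 + 2.386²/51) = 2.925
Welch–Satterthwaite df ≈ 14.32
Two-sided p-value ≈ 0.0109
Since p ≈ 0.0109 < α = 0.05, reject H0; the data support H1.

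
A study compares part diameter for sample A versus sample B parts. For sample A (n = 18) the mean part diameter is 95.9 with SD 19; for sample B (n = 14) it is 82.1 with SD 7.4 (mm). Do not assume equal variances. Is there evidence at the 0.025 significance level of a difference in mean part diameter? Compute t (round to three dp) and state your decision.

Let group 1 = sample A, group 2 = sample B. H0: μ_1 = μ_2; H1: μ_1 ≠ μ_2 (Welch's two-sample t-test, two-sided).
t = (x̄_1 − x̄_2)/√(s_1²/n_1 + s_2²/n_2) = (95.9 − 82.1)/√(19²/18 + 7.4²/14) = 2.819
Welch–Satterthwaite df ≈ 23.13
Two-sided p-value ≈ 0.010
Since p ≈ 0.010 < α = 0.025, reject H0; the data support H1.

t = 2.819; reject H0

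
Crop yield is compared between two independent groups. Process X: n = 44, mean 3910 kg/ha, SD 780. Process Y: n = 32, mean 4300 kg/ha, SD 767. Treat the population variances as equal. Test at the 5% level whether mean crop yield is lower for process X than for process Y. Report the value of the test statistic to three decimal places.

-2.167

Let group 1 = process X, group 2 = process Y. H0: μ_1 = μ_2; H1: μ_1 < μ_2 (two-sample pooled-variance t-test, left-tailed).
s_p² = [(44−1)·780² + (32−1)·767²]/(44+32−2) = 599975
t = (3910 − 4300)/√[599975·(1/44 + 1/32)] = -2.167
df = n₁ + n₂ − 2 = 74
p-value = P(T ≤ -2.167) ≈ 0.017
Since p ≈ 0.017 < α = 0.05, reject H0; the evidence is statistically significant.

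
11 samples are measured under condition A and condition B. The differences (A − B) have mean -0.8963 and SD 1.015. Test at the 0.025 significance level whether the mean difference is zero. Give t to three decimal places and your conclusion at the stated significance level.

H0: μ_d = 0; H1: μ_d ≠ 0 (paired t-test on the differences, two-sided).
t = d̄/(s_d/√n) = -0.8963/(1.015/√11) = -2.929
df = n − 1 = 10
Two-sided p-value ≈ 0.015
Since p ≈ 0.015 < α = 0.025, reject H0; the data support H1.

t = -2.929; reject H0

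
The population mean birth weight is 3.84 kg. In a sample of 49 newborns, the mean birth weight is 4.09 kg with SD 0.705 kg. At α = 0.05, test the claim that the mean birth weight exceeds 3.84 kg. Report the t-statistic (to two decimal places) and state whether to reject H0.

t = 2.48; reject H0

H0: μ = 3.84; H1: μ > 3.84 (one-sample t-test, right-tailed).
t = (x̄ − μ₀)/(s/√n) = (4.09 − 3.84)/(0.705/√49) = 2.48
df = n − 1 = 48
p-value = P(T ≥ 2.48) ≈ 0.0083
Since p ≈ 0.0083 < α = 0.05, reject H0; the evidence is statistically significant.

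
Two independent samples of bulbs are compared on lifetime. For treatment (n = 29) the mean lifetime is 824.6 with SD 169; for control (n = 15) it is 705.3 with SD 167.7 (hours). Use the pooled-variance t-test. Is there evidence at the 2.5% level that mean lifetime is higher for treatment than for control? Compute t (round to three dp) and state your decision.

Let group 1 = treatment, group 2 = control. H0: μ_1 = μ_2; H1: μ_1 > μ_2 (two-sample pooled-variance t-test, right-tailed).
s_p² = [(29−1)·169² + (15−1)·167.7²]/(29+15−2) = 28415.1
t = (824.6 − 705.3)/√[28415.1·(1/29 + 1/15)] = 2.225
df = n₁ + n₂ − 2 = 42
p-value = P(T ≥ 2.225) ≈ 0.0157
Since p ≈ 0.0157 < α = 0.025, reject H0; the data support H1.

t = 2.225; reject H0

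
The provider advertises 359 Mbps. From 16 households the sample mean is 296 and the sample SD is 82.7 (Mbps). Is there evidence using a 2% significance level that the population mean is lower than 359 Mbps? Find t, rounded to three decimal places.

-3.047

H0: μ = 359; H1: μ < 359 (one-sample t-test, left-tailed).
t = (x̄ − μ₀)/(s/√n) = (296 − 359)/(82.7/√16) = -3.047
df = n − 1 = 15
p-value = P(T ≤ -3.047) ≈ 0.004
Since p ≈ 0.004 < α = 0.02, reject H0; the data support H1.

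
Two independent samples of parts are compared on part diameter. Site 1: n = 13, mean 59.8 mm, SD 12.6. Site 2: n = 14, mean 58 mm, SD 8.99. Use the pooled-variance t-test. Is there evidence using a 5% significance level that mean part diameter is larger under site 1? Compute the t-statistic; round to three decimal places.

0.430

Let group 1 = site 1, group 2 = site 2. H0: μ_1 = μ_2; H1: μ_1 > μ_2 (two-sample pooled-variance t-test, right-tailed).
s_p² = [(13−1)·12.6² + (14−1)·8.99²]/(13+14−2) = 118.231
t = (59.8 − 58)/√[118.231·(1/13 + 1/14)] = 0.430
df = n₁ + n₂ − 2 = 25
p-value = P(T ≥ 0.430) ≈ 0.3355
Since p ≈ 0.3355 > α = 0.05, fail to reject H0; the evidence is not statistically significant.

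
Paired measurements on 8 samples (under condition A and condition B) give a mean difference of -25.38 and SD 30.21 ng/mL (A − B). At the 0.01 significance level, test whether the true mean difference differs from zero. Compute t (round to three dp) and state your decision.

t = -2.376; fail to reject H0

H0: μ_d = 0; H1: μ_d ≠ 0 (paired t-test on the differences, two-sided).
t = d̄/(s_d/√n) = -25.38/(30.21/√8) = -2.376
df = n − 1 = 7
Two-sided p-value ≈ 0.049
Since p ≈ 0.049 > α = 0.01, fail to reject H0; the data do not provide sufficient evidence against H0.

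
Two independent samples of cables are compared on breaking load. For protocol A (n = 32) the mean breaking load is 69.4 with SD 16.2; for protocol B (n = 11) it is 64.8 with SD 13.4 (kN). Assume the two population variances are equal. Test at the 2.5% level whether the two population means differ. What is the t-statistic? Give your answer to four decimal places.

0.8456

Let group 1 = protocol A, group 2 = protocol B. H0: μ_1 = μ_2; H1: μ_1 ≠ μ_2 (two-sample pooled-variance t-test, two-sided).
s_p² = [(32−1)·16.2² + (11−1)·13.4²]/(32+11−2) = 242.225
t = (69.4 − 64.8)/√[242.225·(1/32 + 1/11)] = 0.8456
df = n₁ + n₂ − 2 = 41
Two-sided p-value ≈ 0.4027
Since p ≈ 0.4027 > α = 0.025, fail to reject H0; the data do not provide sufficient evidence against H0.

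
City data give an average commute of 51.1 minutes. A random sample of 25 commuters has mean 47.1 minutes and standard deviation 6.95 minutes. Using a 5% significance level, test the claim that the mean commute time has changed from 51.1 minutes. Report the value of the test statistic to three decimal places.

H0: μ = 51.1; H1: μ ≠ 51.1 (one-sample t-test, two-sided).
t = (x̄ − μ₀)/(s/√n) = (47.1 − 51.1)/(6.95/√25) = -2.878
df = n − 1 = 24
Two-sided p-value ≈ 0.008
Since p ≈ 0.008 < α = 0.05, reject H0; the evidence is statistically significant.

-2.878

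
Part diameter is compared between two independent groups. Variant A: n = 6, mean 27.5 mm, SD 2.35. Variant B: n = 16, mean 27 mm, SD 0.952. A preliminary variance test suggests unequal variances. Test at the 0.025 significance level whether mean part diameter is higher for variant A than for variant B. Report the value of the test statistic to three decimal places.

0.506

Let group 1 = variant A, group 2 = variant B. H0: μ_1 = μ_2; H1: μ_1 > μ_2 (Welch's two-sample t-test, right-tailed).
t = (x̄_1 − x̄_2)/√(s_1²/n_1 + s_2²/n_2) = (27.5 − 27)/√(2.35²/6 + 0.952²/16) = 0.506
Welch–Satterthwaite df ≈ 5.63
p-value = P(T ≥ 0.506) ≈ 0.3161
Since p ≈ 0.3161 > α = 0.025, fail to reject H0; the data do not provide sufficient evidence against H0.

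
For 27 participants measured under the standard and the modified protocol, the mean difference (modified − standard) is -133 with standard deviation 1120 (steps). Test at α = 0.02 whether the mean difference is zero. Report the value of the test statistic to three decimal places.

-0.617

H0: μ_d = 0; H1: μ_d ≠ 0 (paired t-test on the differences, two-sided).
t = d̄/(s_d/√n) = -133/(1120/√27) = -0.617
df = n − 1 = 26
Two-sided p-value ≈ 0.5426
Since p ≈ 0.5426 > α = 0.02, fail to reject H0; the data do not provide sufficient evidence against H0.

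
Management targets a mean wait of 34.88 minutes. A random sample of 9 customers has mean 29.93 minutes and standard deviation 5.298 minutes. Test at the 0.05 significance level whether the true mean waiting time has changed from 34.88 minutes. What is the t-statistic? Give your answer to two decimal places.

-2.80

H0: μ = 34.88; H1: μ ≠ 34.88 (one-sample t-test, two-sided).
t = (x̄ − μ₀)/(s/√n) = (29.93 − 34.88)/(5.298/√9) = -2.80
df = n − 1 = 8
Two-sided p-value ≈ 0.0231
Since p ≈ 0.0231 < α = 0.05, reject H0; the evidence is statistically significant.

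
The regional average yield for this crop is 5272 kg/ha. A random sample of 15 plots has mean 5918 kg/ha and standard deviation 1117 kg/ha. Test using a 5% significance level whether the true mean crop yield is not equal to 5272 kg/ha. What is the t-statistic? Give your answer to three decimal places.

H0: μ = 5272; H1: μ ≠ 5272 (one-sample t-test, two-sided).
t = (x̄ − μ₀)/(s/√n) = (5918 − 5272)/(1117/√15) = 2.240
df = n − 1 = 14
Two-sided p-value ≈ 0.042
Since p ≈ 0.042 < α = 0.05, reject H0; the evidence is statistically significant.

2.240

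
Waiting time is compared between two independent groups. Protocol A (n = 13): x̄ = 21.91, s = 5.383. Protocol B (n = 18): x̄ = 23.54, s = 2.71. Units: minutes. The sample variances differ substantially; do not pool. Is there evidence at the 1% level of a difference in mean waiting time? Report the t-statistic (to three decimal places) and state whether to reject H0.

Let group 1 = protocol A, group 2 = protocol B. H0: μ_1 = μ_2; H1: μ_1 ≠ μ_2 (Welch's two-sample t-test, two-sided).
t = (x̄_1 − x̄_2)/√(s_1²/n_1 + s_2²/n_2) = (21.91 − 23.54)/√(5.383²/13 + 2.71²/18) = -1.004
Welch–Satterthwaite df ≈ 16.41
Two-sided p-value ≈ 0.330
Since p ≈ 0.330 > α = 0.01, fail to reject H0; the data do not provide sufficient evidence against H0.

t = -1.004; fail to reject H0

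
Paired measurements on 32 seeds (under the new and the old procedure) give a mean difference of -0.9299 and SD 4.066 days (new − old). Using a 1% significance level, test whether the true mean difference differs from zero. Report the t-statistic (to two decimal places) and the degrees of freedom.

H0: μ_d = 0; H1: μ_d ≠ 0 (paired t-test on the differences, two-sided).
t = d̄/(s_d/√n) = -0.9299/(4.066/√32) = -1.29
df = n − 1 = 31
Two-sided p-value ≈ 0.2053
Since p ≈ 0.2053 > α = 0.01, fail to reject H0; the data do not provide sufficient evidence against H0.

t = -1.29, df = 31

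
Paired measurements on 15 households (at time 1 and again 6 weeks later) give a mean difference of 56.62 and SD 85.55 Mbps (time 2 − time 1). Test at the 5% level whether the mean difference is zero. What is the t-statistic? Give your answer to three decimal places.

2.563

H0: μ_d = 0; H1: μ_d ≠ 0 (paired t-test on the differences, two-sided).
t = d̄/(s_d/√n) = 56.62/(85.55/√15) = 2.563
df = n − 1 = 14
Two-sided p-value ≈ 0.023
Since p ≈ 0.023 < α = 0.05, reject H0; the evidence is statistically significant.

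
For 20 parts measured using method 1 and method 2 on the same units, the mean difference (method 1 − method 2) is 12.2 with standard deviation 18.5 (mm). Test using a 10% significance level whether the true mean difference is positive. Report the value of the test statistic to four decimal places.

2.9492

H0: μ_d = 0; H1: μ_d > 0 (paired t-test on the differences, right-tailed).
t = d̄/(s_d/√n) = 12.2/(18.5/√20) = 2.9492
df = n − 1 = 19
p-value = P(T ≥ 2.9492) ≈ 0.004
Since p ≈ 0.004 < α = 0.1, reject H0; the data support H1.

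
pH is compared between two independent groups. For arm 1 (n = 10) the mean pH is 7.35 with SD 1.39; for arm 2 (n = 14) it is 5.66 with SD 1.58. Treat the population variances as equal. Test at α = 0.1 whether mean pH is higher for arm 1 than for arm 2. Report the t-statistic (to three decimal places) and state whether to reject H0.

t = 2.712; reject H0

Let group 1 = arm 1, group 2 = arm 2. H0: μ_1 = μ_2; H1: μ_1 > μ_2 (two-sample pooled-variance t-test, right-tailed).
s_p² = [(10−1)·1.39² + (14−1)·1.58²]/(10+14−2) = 2.26555
t = (7.35 − 5.66)/√[2.26555·(1/10 + 1/14)] = 2.712
df = n₁ + n₂ − 2 = 22
p-value = P(T ≥ 2.712) ≈ 0.0064
Since p ≈ 0.0064 < α = 0.1, reject H0; the evidence is statistically significant.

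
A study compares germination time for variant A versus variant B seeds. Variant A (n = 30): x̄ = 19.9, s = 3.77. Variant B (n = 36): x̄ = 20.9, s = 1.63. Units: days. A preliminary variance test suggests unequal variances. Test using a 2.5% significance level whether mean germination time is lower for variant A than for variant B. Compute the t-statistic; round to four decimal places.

-1.3514

Let group 1 = variant A, group 2 = variant B. H0: μ_1 = μ_2; H1: μ_1 < μ_2 (Welch's two-sample t-test, left-tailed).
t = (x̄_1 − x̄_2)/√(s_1²/n_1 + s_2²/n_2) = (19.9 − 20.9)/√(3.77²/30 + 1.63²/36) = -1.3514
Welch–Satterthwaite df ≈ 37.98
p-value = P(T ≤ -1.3514) ≈ 0.0923
Since p ≈ 0.0923 > α = 0.025, fail to reject H0; the evidence is not statistically significant.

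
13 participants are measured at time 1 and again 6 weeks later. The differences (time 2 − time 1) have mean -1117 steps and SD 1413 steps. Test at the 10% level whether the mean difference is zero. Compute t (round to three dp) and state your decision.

H0: μ_d = 0; H1: μ_d ≠ 0 (paired t-test on the differences, two-sided).
t = d̄/(s_d/√n) = -1117/(1413/√13) = -2.850
df = n − 1 = 12
Two-sided p-value ≈ 0.015
Since p ≈ 0.015 < α = 0.1, reject H0; the data support H1.

t = -2.850; reject H0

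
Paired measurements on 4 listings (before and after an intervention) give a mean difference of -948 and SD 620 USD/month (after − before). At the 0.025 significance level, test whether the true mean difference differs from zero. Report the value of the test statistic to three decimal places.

H0: μ_d = 0; H1: μ_d ≠ 0 (paired t-test on the differences, two-sided).
t = d̄/(s_d/√n) = -948/(620/√4) = -3.058
df = n − 1 = 3
Two-sided p-value ≈ 0.0551
Since p ≈ 0.0551 > α = 0.025, fail to reject H0; the evidence is not statistically significant.

-3.058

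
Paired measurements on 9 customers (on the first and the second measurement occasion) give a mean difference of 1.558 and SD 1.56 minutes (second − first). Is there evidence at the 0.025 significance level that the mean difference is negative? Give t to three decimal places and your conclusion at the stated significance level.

t = 2.996; fail to reject H0

H0: μ_d = 0; H1: μ_d < 0 (paired t-test on the differences, left-tailed).
t = d̄/(s_d/√n) = 1.558/(1.56/√9) = 2.996
df = n − 1 = 8
p-value = P(T ≤ 2.996) ≈ 0.991
Since p ≈ 0.991 > α = 0.025, fail to reject H0; the data do not provide sufficient evidence against H0.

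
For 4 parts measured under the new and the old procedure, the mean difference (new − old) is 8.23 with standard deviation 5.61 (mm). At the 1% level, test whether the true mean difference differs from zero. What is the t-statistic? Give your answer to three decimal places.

H0: μ_d = 0; H1: μ_d ≠ 0 (paired t-test on the differences, two-sided).
t = d̄/(s_d/√n) = 8.23/(5.61/√4) = 2.934
df = n − 1 = 3
Two-sided p-value ≈ 0.061
Since p ≈ 0.061 > α = 0.01, fail to reject H0; the evidence is not statistically significant.

2.934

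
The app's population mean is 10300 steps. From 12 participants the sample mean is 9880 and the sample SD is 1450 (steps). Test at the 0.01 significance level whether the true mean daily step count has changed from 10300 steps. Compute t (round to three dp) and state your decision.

t = -1.003; fail to reject H0

H0: μ = 10300; H1: μ ≠ 10300 (one-sample t-test, two-sided).
t = (x̄ − μ₀)/(s/√n) = (9880 − 10300)/(1450/√12) = -1.003
df = n − 1 = 11
Two-sided p-value ≈ 0.3372
Since p ≈ 0.3372 > α = 0.01, fail to reject H0; the evidence is not statistically significant.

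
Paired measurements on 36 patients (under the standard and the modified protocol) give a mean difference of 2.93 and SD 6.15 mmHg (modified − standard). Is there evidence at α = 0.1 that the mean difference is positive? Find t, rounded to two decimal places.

H0: μ_d = 0; H1: μ_d > 0 (paired t-test on the differences, right-tailed).
t = d̄/(s_d/√n) = 2.93/(6.15/√36) = 2.86
df = n − 1 = 35
p-value = P(T ≥ 2.86) ≈ 0.004
Since p ≈ 0.004 < α = 0.1, reject H0; the evidence is statistically significant.

2.86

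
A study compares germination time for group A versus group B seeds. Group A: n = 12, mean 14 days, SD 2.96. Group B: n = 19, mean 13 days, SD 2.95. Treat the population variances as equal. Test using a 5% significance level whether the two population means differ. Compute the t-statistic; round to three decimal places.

0.918

Let group 1 = group A, group 2 = group B. H0: μ_1 = μ_2; H1: μ_1 ≠ μ_2 (two-sample pooled-variance t-test, two-sided).
s_p² = [(12−1)·2.96² + (19−1)·2.95²]/(12+19−2) = 8.72492
t = (14 − 13)/√[8.72492·(1/12 + 1/19)] = 0.918
df = n₁ + n₂ − 2 = 29
Two-sided p-value ≈ 0.366
Since p ≈ 0.366 > α = 0.05, fail to reject H0; the evidence is not statistically significant.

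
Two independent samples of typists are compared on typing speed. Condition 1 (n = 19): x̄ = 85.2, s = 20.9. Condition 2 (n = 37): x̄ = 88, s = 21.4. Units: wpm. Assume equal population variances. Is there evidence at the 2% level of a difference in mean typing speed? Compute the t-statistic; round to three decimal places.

Let group 1 = condition 1, group 2 = condition 2. H0: μ_1 = μ_2; H1: μ_1 ≠ μ_2 (two-sample pooled-variance t-test, two-sided).
s_p² = [(19−1)·20.9² + (37−1)·21.4²]/(19+37−2) = 450.91
t = (85.2 − 88)/√[450.91·(1/19 + 1/37)] = -0.467
df = n₁ + n₂ − 2 = 54
Two-sided p-value ≈ 0.6422
Since p ≈ 0.6422 > α = 0.02, fail to reject H0; the evidence is not statistically significant.

-0.467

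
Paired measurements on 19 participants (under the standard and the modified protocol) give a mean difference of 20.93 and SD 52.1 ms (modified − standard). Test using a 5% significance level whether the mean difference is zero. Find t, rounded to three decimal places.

1.751

H0: μ_d = 0; H1: μ_d ≠ 0 (paired t-test on the differences, two-sided).
t = d̄/(s_d/√n) = 20.93/(52.1/√19) = 1.751
df = n − 1 = 18
Two-sided p-value ≈ 0.0970
Since p ≈ 0.0970 > α = 0.05, fail to reject H0; the evidence is not statistically significant.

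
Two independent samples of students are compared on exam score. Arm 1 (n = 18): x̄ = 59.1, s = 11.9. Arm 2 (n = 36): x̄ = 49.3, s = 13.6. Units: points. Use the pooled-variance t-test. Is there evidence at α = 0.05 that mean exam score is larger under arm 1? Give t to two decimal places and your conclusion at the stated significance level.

t = 2.60; reject H0

Let group 1 = arm 1, group 2 = arm 2. H0: μ_1 = μ_2; H1: μ_1 > μ_2 (two-sample pooled-variance t-test, right-tailed).
s_p² = [(18−1)·11.9² + (36−1)·13.6²]/(18+36−2) = 170.788
t = (59.1 − 49.3)/√[170.788·(1/18 + 1/36)] = 2.60
df = n₁ + n₂ − 2 = 52
p-value = P(T ≥ 2.60) ≈ 0.0061
Since p ≈ 0.0061 < α = 0.05, reject H0; the data support H1.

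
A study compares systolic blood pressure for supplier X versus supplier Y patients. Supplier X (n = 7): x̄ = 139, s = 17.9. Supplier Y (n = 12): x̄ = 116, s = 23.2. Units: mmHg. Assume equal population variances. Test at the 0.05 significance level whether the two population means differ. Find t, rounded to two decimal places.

Let group 1 = supplier X, group 2 = supplier Y. H0: μ_1 = μ_2; H1: μ_1 ≠ μ_2 (two-sample pooled-variance t-test, two-sided).
s_p² = [(7−1)·17.9² + (12−1)·23.2²]/(7+12−2) = 461.359
t = (139 − 116)/√[461.359·(1/7 + 1/12)] = 2.25
df = n₁ + n₂ − 2 = 17
Two-sided p-value ≈ 0.0379
Since p ≈ 0.0379 < α = 0.05, reject H0; the data support H1.

2.25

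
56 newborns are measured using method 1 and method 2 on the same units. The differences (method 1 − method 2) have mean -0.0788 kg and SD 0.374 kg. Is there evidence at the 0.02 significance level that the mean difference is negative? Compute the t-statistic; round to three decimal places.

-1.577

H0: μ_d = 0; H1: μ_d < 0 (paired t-test on the differences, left-tailed).
t = d̄/(s_d/√n) = -0.0788/(0.374/√56) = -1.577
df = n − 1 = 55
p-value = P(T ≤ -1.577) ≈ 0.060
Since p ≈ 0.060 > α = 0.02, fail to reject H0; the evidence is not statistically significant.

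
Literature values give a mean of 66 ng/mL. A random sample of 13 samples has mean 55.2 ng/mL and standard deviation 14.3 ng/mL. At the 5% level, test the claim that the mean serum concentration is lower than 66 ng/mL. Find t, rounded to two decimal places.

H0: μ = 66; H1: μ < 66 (one-sample t-test, left-tailed).
t = (x̄ − μ₀)/(s/√n) = (55.2 − 66)/(14.3/√13) = -2.72
df = n − 1 = 12
p-value = P(T ≤ -2.72) ≈ 0.0093
Since p ≈ 0.0093 < α = 0.05, reject H0; the data support H1.

-2.72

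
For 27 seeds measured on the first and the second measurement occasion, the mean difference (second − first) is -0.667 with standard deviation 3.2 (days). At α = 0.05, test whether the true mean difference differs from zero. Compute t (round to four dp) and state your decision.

H0: μ_d = 0; H1: μ_d ≠ 0 (paired t-test on the differences, two-sided).
t = d̄/(s_d/√n) = -0.667/(3.2/√27) = -1.0831
df = n − 1 = 26
Two-sided p-value ≈ 0.2887
Since p ≈ 0.2887 > α = 0.05, fail to reject H0; the evidence is not statistically significant.

t = -1.0831; fail to reject H0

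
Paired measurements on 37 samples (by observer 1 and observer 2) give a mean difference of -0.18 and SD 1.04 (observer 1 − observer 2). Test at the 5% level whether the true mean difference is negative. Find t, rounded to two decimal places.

H0: μ_d = 0; H1: μ_d < 0 (paired t-test on the differences, left-tailed).
t = d̄/(s_d/√n) = -0.18/(1.04/√37) = -1.05
df = n − 1 = 36
p-value = P(T ≤ -1.05) ≈ 0.1497
Since p ≈ 0.1497 > α = 0.05, fail to reject H0; the data do not provide sufficient evidence against H0.

-1.05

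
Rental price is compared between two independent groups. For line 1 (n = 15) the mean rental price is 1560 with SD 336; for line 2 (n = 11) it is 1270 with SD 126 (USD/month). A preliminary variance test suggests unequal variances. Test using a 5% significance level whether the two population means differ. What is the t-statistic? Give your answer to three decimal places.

Let group 1 = line 1, group 2 = line 2. H0: μ_1 = μ_2; H1: μ_1 ≠ μ_2 (Welch's two-sample t-test, two-sided).
t = (x̄_1 − x̄_2)/√(s_1²/n_1 + s_2²/n_2) = (1560 − 1270)/√(336²/15 + 126²/11) = 3.062
Welch–Satterthwaite df ≈ 18.91
Two-sided p-value ≈ 0.006
Since p ≈ 0.006 < α = 0.05, reject H0; the data support H1.

3.062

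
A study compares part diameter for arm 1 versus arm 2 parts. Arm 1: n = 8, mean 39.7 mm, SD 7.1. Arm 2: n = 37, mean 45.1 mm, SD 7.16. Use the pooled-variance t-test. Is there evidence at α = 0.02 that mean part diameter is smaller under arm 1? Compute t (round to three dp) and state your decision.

Let group 1 = arm 1, group 2 = arm 2. H0: μ_1 = μ_2; H1: μ_1 < μ_2 (two-sample pooled-variance t-test, left-tailed).
s_p² = [(8−1)·7.1² + (37−1)·7.16²]/(8+37−2) = 51.1263
t = (39.7 − 45.1)/√[51.1263·(1/8 + 1/37)] = -1.937
df = n₁ + n₂ − 2 = 43
p-value = P(T ≤ -1.937) ≈ 0.0297
Since p ≈ 0.0297 > α = 0.02, fail to reject H0; the evidence is not statistically significant.

t = -1.937; fail to reject H0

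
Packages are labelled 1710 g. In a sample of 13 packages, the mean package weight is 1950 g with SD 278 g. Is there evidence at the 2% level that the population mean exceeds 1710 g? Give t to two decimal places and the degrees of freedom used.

t = 3.11, df = 12

H0: μ = 1710; H1: μ > 1710 (one-sample t-test, right-tailed).
t = (x̄ − μ₀)/(s/√n) = (1950 − 1710)/(278/√13) = 3.11
df = n − 1 = 12
p-value = P(T ≥ 3.11) ≈ 0.004
Since p ≈ 0.004 < α = 0.02, reject H0; the evidence is statistically significant.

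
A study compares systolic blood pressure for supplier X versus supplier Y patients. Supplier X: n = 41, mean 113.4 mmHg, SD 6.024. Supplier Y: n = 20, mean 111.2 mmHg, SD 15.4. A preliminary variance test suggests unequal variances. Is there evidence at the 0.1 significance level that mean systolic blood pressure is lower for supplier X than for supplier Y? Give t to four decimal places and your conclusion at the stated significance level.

t = 0.6163; fail to reject H0

Let group 1 = supplier X, group 2 = supplier Y. H0: μ_1 = μ_2; H1: μ_1 < μ_2 (Welch's two-sample t-test, left-tailed).
t = (x̄_1 − x̄_2)/√(s_1²/n_1 + s_2²/n_2) = (113.4 − 111.2)/√(6.024²/41 + 15.4²/20) = 0.6163
Welch–Satterthwaite df ≈ 21.88
p-value = P(T ≤ 0.6163) ≈ 0.728
Since p ≈ 0.728 > α = 0.1, fail to reject H0; the evidence is not statistically significant.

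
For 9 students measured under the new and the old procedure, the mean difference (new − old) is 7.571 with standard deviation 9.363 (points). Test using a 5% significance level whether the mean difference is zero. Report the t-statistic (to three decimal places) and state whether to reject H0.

H0: μ_d = 0; H1: μ_d ≠ 0 (paired t-test on the differences, two-sided).
t = d̄/(s_d/√n) = 7.571/(9.363/√9) = 2.426
df = n − 1 = 8
Two-sided p-value ≈ 0.041
Since p ≈ 0.041 < α = 0.05, reject H0; the evidence is statistically significant.

t = 2.426; reject H0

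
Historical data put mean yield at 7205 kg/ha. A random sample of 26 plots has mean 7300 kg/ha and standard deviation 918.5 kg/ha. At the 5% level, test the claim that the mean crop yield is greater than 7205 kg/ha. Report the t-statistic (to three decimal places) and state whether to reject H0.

t = 0.527; fail to reject H0

H0: μ = 7205; H1: μ > 7205 (one-sample t-test, right-tailed).
t = (x̄ − μ₀)/(s/√n) = (7300 − 7205)/(918.5/√26) = 0.527
df = n − 1 = 25
p-value = P(T ≥ 0.527) ≈ 0.3013
Since p ≈ 0.3013 > α = 0.05, fail to reject H0; the evidence is not statistically significant.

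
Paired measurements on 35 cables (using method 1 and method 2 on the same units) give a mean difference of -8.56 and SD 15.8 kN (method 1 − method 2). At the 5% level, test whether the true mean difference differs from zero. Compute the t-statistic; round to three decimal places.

-3.205

H0: μ_d = 0; H1: μ_d ≠ 0 (paired t-test on the differences, two-sided).
t = d̄/(s_d/√n) = -8.56/(15.8/√35) = -3.205
df = n − 1 = 34
Two-sided p-value ≈ 0.0029
Since p ≈ 0.0029 < α = 0.05, reject H0; the evidence is statistically significant.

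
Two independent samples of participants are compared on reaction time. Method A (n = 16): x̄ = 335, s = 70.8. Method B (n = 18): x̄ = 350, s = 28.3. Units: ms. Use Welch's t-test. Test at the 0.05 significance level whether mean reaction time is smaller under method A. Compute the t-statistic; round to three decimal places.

-0.793

Let group 1 = method A, group 2 = method B. H0: μ_1 = μ_2; H1: μ_1 < μ_2 (Welch's two-sample t-test, left-tailed).
t = (x̄_1 − x̄_2)/√(s_1²/n_1 + s_2²/n_2) = (335 − 350)/√(70.8²/16 + 28.3²/18) = -0.793
Welch–Satterthwaite df ≈ 19.22
p-value = P(T ≤ -0.793) ≈ 0.219
Since p ≈ 0.219 > α = 0.05, fail to reject H0; the evidence is not statistically significant.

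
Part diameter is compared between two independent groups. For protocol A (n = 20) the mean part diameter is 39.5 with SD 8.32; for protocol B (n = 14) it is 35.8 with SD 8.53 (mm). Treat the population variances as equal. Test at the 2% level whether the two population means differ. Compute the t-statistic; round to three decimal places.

1.263

Let group 1 = protocol A, group 2 = protocol B. H0: μ_1 = μ_2; H1: μ_1 ≠ μ_2 (two-sample pooled-variance t-test, two-sided).
s_p² = [(20−1)·8.32² + (14−1)·8.53²]/(20+14−2) = 70.6599
t = (39.5 − 35.8)/√[70.6599·(1/20 + 1/14)] = 1.263
df = n₁ + n₂ − 2 = 32
Two-sided p-value ≈ 0.216
Since p ≈ 0.216 > α = 0.02, fail to reject H0; the data do not provide sufficient evidence against H0.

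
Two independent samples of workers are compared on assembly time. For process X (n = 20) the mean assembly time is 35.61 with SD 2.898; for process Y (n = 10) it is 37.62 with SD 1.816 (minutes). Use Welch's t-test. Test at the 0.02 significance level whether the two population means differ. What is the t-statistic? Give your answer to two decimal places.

Let group 1 = process X, group 2 = process Y. H0: μ_1 = μ_2; H1: μ_1 ≠ μ_2 (Welch's two-sample t-test, two-sided).
t = (x̄_1 − x̄_2)/√(s_1²/n_1 + s_2²/n_2) = (35.61 − 37.62)/√(2.898²/20 + 1.816²/10) = -2.32
Welch–Satterthwaite df ≈ 26.31
Two-sided p-value ≈ 0.0283
Since p ≈ 0.0283 > α = 0.02, fail to reject H0; the data do not provide sufficient evidence against H0.

-2.32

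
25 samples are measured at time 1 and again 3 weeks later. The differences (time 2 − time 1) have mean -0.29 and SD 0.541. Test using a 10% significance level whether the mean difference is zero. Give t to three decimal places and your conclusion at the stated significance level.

H0: μ_d = 0; H1: μ_d ≠ 0 (paired t-test on the differences, two-sided).
t = d̄/(s_d/√n) = -0.29/(0.541/√25) = -2.680
df = n − 1 = 24
Two-sided p-value ≈ 0.0131
Since p ≈ 0.0131 < α = 0.1, reject H0; the evidence is statistically significant.

t = -2.680; reject H0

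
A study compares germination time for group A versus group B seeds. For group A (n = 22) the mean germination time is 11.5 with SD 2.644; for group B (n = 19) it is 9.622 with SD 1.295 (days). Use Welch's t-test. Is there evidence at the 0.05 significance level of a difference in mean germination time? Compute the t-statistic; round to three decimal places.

Let group 1 = group A, group 2 = group B. H0: μ_1 = μ_2; H1: μ_1 ≠ μ_2 (Welch's two-sample t-test, two-sided).
t = (x̄_1 − x̄_2)/√(s_1²/n_1 + s_2²/n_2) = (11.5 − 9.622)/√(2.644²/22 + 1.295²/19) = 2.947
Welch–Satterthwaite df ≈ 31.46
Two-sided p-value ≈ 0.006
Since p ≈ 0.006 < α = 0.05, reject H0; the evidence is statistically significant.

2.947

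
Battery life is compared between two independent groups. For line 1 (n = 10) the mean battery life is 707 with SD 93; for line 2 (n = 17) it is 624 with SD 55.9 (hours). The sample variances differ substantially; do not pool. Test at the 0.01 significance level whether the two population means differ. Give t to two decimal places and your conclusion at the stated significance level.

Let group 1 = line 1, group 2 = line 2. H0: μ_1 = μ_2; H1: μ_1 ≠ μ_2 (Welch's two-sample t-test, two-sided).
t = (x̄_1 − x̄_2)/√(s_1²/n_1 + s_2²/n_2) = (707 − 624)/√(93²/10 + 55.9²/17) = 2.56
Welch–Satterthwaite df ≈ 12.90
Two-sided p-value ≈ 0.024
Since p ≈ 0.024 > α = 0.01, fail to reject H0; the data do not provide sufficient evidence against H0.

t = 2.56; fail to reject H0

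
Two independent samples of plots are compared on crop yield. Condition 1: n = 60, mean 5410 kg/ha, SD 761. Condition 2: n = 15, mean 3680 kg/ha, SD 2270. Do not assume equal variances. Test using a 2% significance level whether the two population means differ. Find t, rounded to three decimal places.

2.911

Let group 1 = condition 1, group 2 = condition 2. H0: μ_1 = μ_2; H1: μ_1 ≠ μ_2 (Welch's two-sample t-test, two-sided).
t = (x̄_1 − x̄_2)/√(s_1²/n_1 + s_2²/n_2) = (5410 − 3680)/√(761²/60 + 2270²/15) = 2.911
Welch–Satterthwaite df ≈ 14.79
Two-sided p-value ≈ 0.0109
Since p ≈ 0.0109 < α = 0.02, reject H0; the data support H1.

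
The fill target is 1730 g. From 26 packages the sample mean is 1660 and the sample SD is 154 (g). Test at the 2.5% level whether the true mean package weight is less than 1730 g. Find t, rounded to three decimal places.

-2.318

H0: μ = 1730; H1: μ < 1730 (one-sample t-test, left-tailed).
t = (x̄ − μ₀)/(s/√n) = (1660 − 1730)/(154/√26) = -2.318
df = n − 1 = 25
p-value = P(T ≤ -2.318) ≈ 0.014
Since p ≈ 0.014 < α = 0.025, reject H0; the evidence is statistically significant.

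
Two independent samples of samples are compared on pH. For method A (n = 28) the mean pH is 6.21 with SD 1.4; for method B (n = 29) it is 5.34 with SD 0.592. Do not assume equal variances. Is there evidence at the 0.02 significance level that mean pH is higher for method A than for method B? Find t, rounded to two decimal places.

3.04

Let group 1 = method A, group 2 = method B. H0: μ_1 = μ_2; H1: μ_1 > μ_2 (Welch's two-sample t-test, right-tailed).
t = (x̄_1 − x̄_2)/√(s_1²/n_1 + s_2²/n_2) = (6.21 − 5.34)/√(1.4²/28 + 0.592²/29) = 3.04
Welch–Satterthwaite df ≈ 36.09
p-value = P(T ≥ 3.04) ≈ 0.002
Since p ≈ 0.002 < α = 0.02, reject H0; the evidence is statistically significant.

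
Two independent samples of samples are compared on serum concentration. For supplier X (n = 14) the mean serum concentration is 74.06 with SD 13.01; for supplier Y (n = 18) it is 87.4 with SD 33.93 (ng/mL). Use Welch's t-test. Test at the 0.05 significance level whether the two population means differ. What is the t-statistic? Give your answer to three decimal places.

Let group 1 = supplier X, group 2 = supplier Y. H0: μ_1 = μ_2; H1: μ_1 ≠ μ_2 (Welch's two-sample t-test, two-sided).
t = (x̄_1 − x̄_2)/√(s_1²/n_1 + s_2²/n_2) = (74.06 − 87.4)/√(13.01²/14 + 33.93²/18) = -1.530
Welch–Satterthwaite df ≈ 22.96
Two-sided p-value ≈ 0.1397
Since p ≈ 0.1397 > α = 0.05, fail to reject H0; the data do not provide sufficient evidence against H0.

-1.530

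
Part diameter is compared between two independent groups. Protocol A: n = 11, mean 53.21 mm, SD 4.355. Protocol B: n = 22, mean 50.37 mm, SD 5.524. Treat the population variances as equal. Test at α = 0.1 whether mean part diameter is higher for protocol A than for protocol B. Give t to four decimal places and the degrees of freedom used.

Let group 1 = protocol A, group 2 = protocol B. H0: μ_1 = μ_2; H1: μ_1 > μ_2 (two-sample pooled-variance t-test, right-tailed).
s_p² = [(11−1)·4.355² + (22−1)·5.524²]/(11+22−2) = 26.7892
t = (53.21 − 50.37)/√[26.7892·(1/11 + 1/22)] = 1.4859
df = n₁ + n₂ − 2 = 31
p-value = P(T ≥ 1.4859) ≈ 0.0737
Since p ≈ 0.0737 < α = 0.1, reject H0; the data support H1.

t = 1.4859, df = 31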